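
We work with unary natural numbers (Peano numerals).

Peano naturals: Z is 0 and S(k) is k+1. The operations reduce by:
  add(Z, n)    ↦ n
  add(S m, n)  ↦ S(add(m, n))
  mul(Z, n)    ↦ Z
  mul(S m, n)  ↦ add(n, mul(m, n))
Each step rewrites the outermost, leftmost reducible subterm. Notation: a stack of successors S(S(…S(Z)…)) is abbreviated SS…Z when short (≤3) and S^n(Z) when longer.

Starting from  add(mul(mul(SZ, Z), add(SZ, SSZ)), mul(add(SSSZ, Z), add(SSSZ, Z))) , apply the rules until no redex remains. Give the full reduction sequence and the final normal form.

  start: add(mul(mul(SZ, Z), add(SZ, SSZ)), mul(add(SSSZ, Z), add(SSSZ, Z)))
  →1  add(mul(add(Z, mul(Z, Z)), add(SZ, SSZ)), mul(add(SSSZ, Z), add(SSSZ, Z)))
  →2  add(mul(mul(Z, Z), add(SZ, SSZ)), mul(add(SSSZ, Z), add(SSSZ, Z)))
  →3  add(mul(Z, add(SZ, SSZ)), mul(add(SSSZ, Z), add(SSSZ, Z)))
  →4  add(Z, mul(add(SSSZ, Z), add(SSSZ, Z)))
  →5  mul(add(SSSZ, Z), add(SSSZ, Z))
  →6  mul(S(add(SSZ, Z)), add(SSSZ, Z))
  →7  add(add(SSSZ, Z), mul(add(SSZ, Z), add(SSSZ, Z)))
  →8  add(S(add(SSZ, Z)), mul(add(SSZ, Z), add(SSSZ, Z)))
  →9  S(add(add(SSZ, Z), mul(add(SSZ, Z), add(SSSZ, Z))))
  →10  S(add(S(add(SZ, Z)), mul(add(SSZ, Z), add(SSSZ, Z))))
  →11  S(S(add(add(SZ, Z), mul(add(SSZ, Z), add(SSSZ, Z)))))
  →12  S(S(add(S(add(Z, Z)), mul(add(SSZ, Z), add(SSSZ, Z)))))
  →13  S(S(S(add(add(Z, Z), mul(add(SSZ, Z), add(SSSZ, Z))))))
  →14  S(S(S(add(Z, mul(add(SSZ, Z), add(SSSZ, Z))))))
  →15  S(S(S(mul(add(SSZ, Z), add(SSSZ, Z)))))
  →16  S(S(S(mul(S(add(SZ, Z)), add(SSSZ, Z)))))
  →17  S(S(S(add(add(SSSZ, Z), mul(add(SZ, Z), add(SSSZ, Z))))))
  →18  S(S(S(add(S(add(SSZ, Z)), mul(add(SZ, Z), add(SSSZ, Z))))))
  →19  S(S(S(S(add(add(SSZ, Z), mul(add(SZ, Z), add(SSSZ, Z)))))))
  →20  S(S(S(S(add(S(add(SZ, Z)), mul(add(SZ, Z), add(SSSZ, Z)))))))
  →21  S(S(S(S(S(add(add(SZ, Z), mul(add(SZ, Z), add(SSSZ, Z))))))))
  →22  S(S(S(S(S(add(S(add(Z, Z)), mul(add(SZ, Z), add(SSSZ, Z))))))))
  →23  S(S(S(S(S(S(add(add(Z, Z), mul(add(SZ, Z), add(SSSZ, Z)))))))))
  →24  S(S(S(S(S(S(add(Z, mul(add(SZ, Z), add(SSSZ, Z)))))))))
  →25  S(S(S(S(S(S(mul(add(SZ, Z), add(SSSZ, Z))))))))
  →26  S(S(S(S(S(S(mul(S(add(Z, Z)), add(SSSZ, Z))))))))
  →27  S(S(S(S(S(S(add(add(SSSZ, Z), mul(add(Z, Z), add(SSSZ, Z)))))))))
  →28  S(S(S(S(S(S(add(S(add(SSZ, Z)), mul(add(Z, Z), add(SSSZ, Z)))))))))
  →29  S(S(S(S(S(S(S(add(add(SSZ, Z), mul(add(Z, Z), add(SSSZ, Z))))))))))
  →30  S(S(S(S(S(S(S(add(S(add(SZ, Z)), mul(add(Z, Z), add(SSSZ, Z))))))))))
  →31  S(S(S(S(S(S(S(S(add(add(SZ, Z), mul(add(Z, Z), add(SSSZ, Z)))))))))))
  →32  S(S(S(S(S(S(S(S(add(S(add(Z, Z)), mul(add(Z, Z), add(SSSZ, Z)))))))))))
  →33  S(S(S(S(S(S(S(S(S(add(add(Z, Z), mul(add(Z, Z), add(SSSZ, Z))))))))))))
  →34  S(S(S(S(S(S(S(S(S(add(Z, mul(add(Z, Z), add(SSSZ, Z))))))))))))
  →35  S(S(S(S(S(S(S(S(S(mul(add(Z, Z), add(SSSZ, Z)))))))))))
  →36  S(S(S(S(S(S(S(S(S(mul(Z, add(SSSZ, Z)))))))))))
  →37  S^9(Z)

Answer: normal form = S^9(Z)  (in 37 steps)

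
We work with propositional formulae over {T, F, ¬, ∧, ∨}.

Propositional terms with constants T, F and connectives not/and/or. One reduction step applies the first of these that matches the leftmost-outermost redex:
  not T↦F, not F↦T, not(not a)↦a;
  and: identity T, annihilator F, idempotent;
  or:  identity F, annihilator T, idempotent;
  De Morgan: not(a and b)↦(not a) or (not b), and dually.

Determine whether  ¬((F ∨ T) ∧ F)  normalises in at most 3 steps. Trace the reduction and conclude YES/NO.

Answer: NO — after 3 steps the term is (T ∧ ¬T) ∨ ¬F, not yet normal

Derivation:
  start: ¬((F ∨ T) ∧ F)
  [1] ¬(F ∨ T) ∨ ¬F
  [2] (¬F ∧ ¬T) ∨ ¬F
  [3] (T ∧ ¬T) ∨ ¬F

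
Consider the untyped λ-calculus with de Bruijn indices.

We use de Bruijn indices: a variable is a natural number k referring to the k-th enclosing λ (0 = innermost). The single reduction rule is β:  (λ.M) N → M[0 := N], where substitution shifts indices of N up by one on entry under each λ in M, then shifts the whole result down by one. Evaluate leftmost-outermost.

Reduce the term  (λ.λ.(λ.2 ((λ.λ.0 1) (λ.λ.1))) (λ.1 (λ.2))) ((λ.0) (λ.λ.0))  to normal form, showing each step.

  start: (λ.λ.(λ.2 ((λ.λ.0 1) (λ.λ.1))) (λ.1 (λ.2))) ((λ.0) (λ.λ.0))
  [1] λ.(λ.(λ.0) (λ.λ.0) ((λ.λ.0 1) (λ.λ.1))) (λ.1 (λ.2))
  [2] λ.(λ.0) (λ.λ.0) ((λ.λ.0 1) (λ.λ.1))
  [3] λ.(λ.λ.0) ((λ.λ.0 1) (λ.λ.1))
  [4] λ.λ.0

Answer: normal form = λ.λ.0  (in 4 steps)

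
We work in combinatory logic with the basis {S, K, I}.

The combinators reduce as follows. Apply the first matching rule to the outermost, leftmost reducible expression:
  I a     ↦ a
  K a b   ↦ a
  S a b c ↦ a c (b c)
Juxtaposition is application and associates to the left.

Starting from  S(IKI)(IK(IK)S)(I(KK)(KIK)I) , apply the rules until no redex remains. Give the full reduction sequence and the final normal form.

  start: S(IKI)(IK(IK)S)(I(KK)(KIK)I)
  [1] IKI(I(KK)(KIK)I)(IK(IK)S(I(KK)(KIK)I))
  [2] KI(I(KK)(KIK)I)(IK(IK)S(I(KK)(KIK)I))
  [3] I(IK(IK)S(I(KK)(KIK)I))
  [4] IK(IK)S(I(KK)(KIK)I)
  [5] K(IK)S(I(KK)(KIK)I)
  [6] IK(I(KK)(KIK)I)
  [7] K(I(KK)(KIK)I)
  [8] K(KK(KIK)I)
  [9] K(KI)

Answer: normal form = K(KI)  (in 9 steps)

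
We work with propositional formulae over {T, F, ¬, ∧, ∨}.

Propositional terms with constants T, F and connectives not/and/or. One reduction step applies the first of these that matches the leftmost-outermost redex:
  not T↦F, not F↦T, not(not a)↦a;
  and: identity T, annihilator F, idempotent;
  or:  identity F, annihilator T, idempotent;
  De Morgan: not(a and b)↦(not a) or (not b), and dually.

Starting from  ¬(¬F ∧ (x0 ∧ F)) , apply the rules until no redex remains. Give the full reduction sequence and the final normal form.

  start: ¬(¬F ∧ (x0 ∧ F))
  →1  ¬¬F ∨ ¬(x0 ∧ F)
  →2  F ∨ ¬(x0 ∧ F)
  →3  ¬(x0 ∧ F)
  →4  ¬x0 ∨ ¬F
  →5  ¬x0 ∨ T
  →6  T

Answer: normal form = T  (in 6 steps)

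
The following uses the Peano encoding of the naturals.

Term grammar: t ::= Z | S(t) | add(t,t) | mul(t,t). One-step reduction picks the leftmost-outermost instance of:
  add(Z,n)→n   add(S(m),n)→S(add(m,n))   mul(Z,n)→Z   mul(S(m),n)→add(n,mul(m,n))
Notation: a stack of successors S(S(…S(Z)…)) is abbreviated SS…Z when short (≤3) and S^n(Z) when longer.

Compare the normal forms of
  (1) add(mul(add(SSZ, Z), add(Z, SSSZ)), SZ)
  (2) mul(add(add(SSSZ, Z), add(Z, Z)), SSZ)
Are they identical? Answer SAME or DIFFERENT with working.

Answer: DIFFERENT — A ⇓ S^7(Z), B ⇓ S^6(Z)

Derivation:
Term A:
  start: add(mul(add(SSZ, Z), add(Z, SSSZ)), SZ)
  [1] add(mul(S(add(SZ, Z)), add(Z, SSSZ)), SZ)
  [2] add(add(add(Z, SSSZ), mul(add(SZ, Z), add(Z, SSSZ))), SZ)
  [3] add(add(SSSZ, mul(add(SZ, Z), add(Z, SSSZ))), SZ)
  [4] add(S(add(SSZ, mul(add(SZ, Z), add(Z, SSSZ)))), SZ)
  [5] S(add(add(SSZ, mul(add(SZ, Z), add(Z, SSSZ))), SZ))
  [6] S(add(S(add(SZ, mul(add(SZ, Z), add(Z, SSSZ)))), SZ))
  [7] S(S(add(add(SZ, mul(add(SZ, Z), add(Z, SSSZ))), SZ)))
  [8] S(S(add(S(add(Z, mul(add(SZ, Z), add(Z, SSSZ)))), SZ)))
  [9] S(S(S(add(add(Z, mul(add(SZ, Z), add(Z, SSSZ))), SZ))))
  [10] S(S(S(add(mul(add(SZ, Z), add(Z, SSSZ)), SZ))))
  [11] S(S(S(add(mul(S(add(Z, Z)), add(Z, SSSZ)), SZ))))
  [12] S(S(S(add(add(add(Z, SSSZ), mul(add(Z, Z), add(Z, SSSZ))), SZ))))
  [13] S(S(S(add(add(SSSZ, mul(add(Z, Z), add(Z, SSSZ))), SZ))))
  [14] S(S(S(add(S(add(SSZ, mul(add(Z, Z), add(Z, SSSZ)))), SZ))))
  [15] S(S(S(S(add(add(SSZ, mul(add(Z, Z), add(Z, SSSZ))), SZ)))))
  [16] S(S(S(S(add(S(add(SZ, mul(add(Z, Z), add(Z, SSSZ)))), SZ)))))
  [17] S(S(S(S(S(add(add(SZ, mul(add(Z, Z), add(Z, SSSZ))), SZ))))))
  [18] S(S(S(S(S(add(S(add(Z, mul(add(Z, Z), add(Z, SSSZ)))), SZ))))))
  [19] S(S(S(S(S(S(add(add(Z, mul(add(Z, Z), add(Z, SSSZ))), SZ)))))))
  [20] S(S(S(S(S(S(add(mul(add(Z, Z), add(Z, SSSZ)), SZ)))))))
  [21] S(S(S(S(S(S(add(mul(Z, add(Z, SSSZ)), SZ)))))))
  [22] S(S(S(S(S(S(add(Z, SZ)))))))
  [23] S^7(Z)

Term B:
  start: mul(add(add(SSSZ, Z), add(Z, Z)), SSZ)
  [1] mul(add(S(add(SSZ, Z)), add(Z, Z)), SSZ)
  [2] mul(S(add(add(SSZ, Z), add(Z, Z))), SSZ)
  [3] add(SSZ, mul(add(add(SSZ, Z), add(Z, Z)), SSZ))
  [4] S(add(SZ, mul(add(add(SSZ, Z), add(Z, Z)), SSZ)))
  [5] S(S(add(Z, mul(add(add(SSZ, Z), add(Z, Z)), SSZ))))
  [6] S(S(mul(add(add(SSZ, Z), add(Z, Z)), SSZ)))
  [7] S(S(mul(add(S(add(SZ, Z)), add(Z, Z)), SSZ)))
  [8] S(S(mul(S(add(add(SZ, Z), add(Z, Z))), SSZ)))
  [9] S(S(add(SSZ, mul(add(add(SZ, Z), add(Z, Z)), SSZ))))
  [10] S(S(S(add(SZ, mul(add(add(SZ, Z), add(Z, Z)), SSZ)))))
  [11] S(S(S(S(add(Z, mul(add(add(SZ, Z), add(Z, Z)), SSZ))))))
  [12] S(S(S(S(mul(add(add(SZ, Z), add(Z, Z)), SSZ)))))
  [13] S(S(S(S(mul(add(S(add(Z, Z)), add(Z, Z)), SSZ)))))
  [14] S(S(S(S(mul(S(add(add(Z, Z), add(Z, Z))), SSZ)))))
  [15] S(S(S(S(add(SSZ, mul(add(add(Z, Z), add(Z, Z)), SSZ))))))
  [16] S(S(S(S(S(add(SZ, mul(add(add(Z, Z), add(Z, Z)), SSZ)))))))
  [17] S(S(S(S(S(S(add(Z, mul(add(add(Z, Z), add(Z, Z)), SSZ))))))))
  [18] S(S(S(S(S(S(mul(add(add(Z, Z), add(Z, Z)), SSZ)))))))
  [19] S(S(S(S(S(S(mul(add(Z, add(Z, Z)), SSZ)))))))
  [20] S(S(S(S(S(S(mul(add(Z, Z), SSZ)))))))
  [21] S(S(S(S(S(S(mul(Z, SSZ)))))))
  [22] S^6(Z)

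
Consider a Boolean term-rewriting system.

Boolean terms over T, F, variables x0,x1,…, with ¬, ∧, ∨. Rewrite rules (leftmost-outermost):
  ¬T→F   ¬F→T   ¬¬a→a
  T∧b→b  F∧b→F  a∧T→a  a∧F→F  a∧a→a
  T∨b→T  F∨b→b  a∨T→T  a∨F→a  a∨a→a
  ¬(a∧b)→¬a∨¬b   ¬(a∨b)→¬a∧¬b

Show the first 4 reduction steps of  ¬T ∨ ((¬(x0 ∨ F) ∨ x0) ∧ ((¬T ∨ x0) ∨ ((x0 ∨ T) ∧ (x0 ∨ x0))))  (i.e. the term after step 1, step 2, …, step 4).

  start: ¬T ∨ ((¬(x0 ∨ F) ∨ x0) ∧ ((¬T ∨ x0) ∨ ((x0 ∨ T) ∧ (x0 ∨ x0))))
  [1] F ∨ ((¬(x0 ∨ F) ∨ x0) ∧ ((¬T ∨ x0) ∨ ((x0 ∨ T) ∧ (x0 ∨ x0))))
  [2] (¬(x0 ∨ F) ∨ x0) ∧ ((¬T ∨ x0) ∨ ((x0 ∨ T) ∧ (x0 ∨ x0)))
  [3] ((¬x0 ∧ ¬F) ∨ x0) ∧ ((¬T ∨ x0) ∨ ((x0 ∨ T) ∧ (x0 ∨ x0)))
  [4] ((¬x0 ∧ T) ∨ x0) ∧ ((¬T ∨ x0) ∨ ((x0 ∨ T) ∧ (x0 ∨ x0)))

Answer: after 4 steps: ((¬x0 ∧ T) ∨ x0) ∧ ((¬T ∨ x0) ∨ ((x0 ∨ T) ∧ (x0 ∨ x0)))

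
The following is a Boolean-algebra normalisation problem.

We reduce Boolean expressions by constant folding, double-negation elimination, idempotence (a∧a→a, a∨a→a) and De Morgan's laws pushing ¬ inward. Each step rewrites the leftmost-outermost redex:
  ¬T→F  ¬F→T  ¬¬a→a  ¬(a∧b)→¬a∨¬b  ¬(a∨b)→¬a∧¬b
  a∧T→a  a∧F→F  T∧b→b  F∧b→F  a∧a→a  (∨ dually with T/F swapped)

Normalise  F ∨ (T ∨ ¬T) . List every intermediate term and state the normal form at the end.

  start: F ∨ (T ∨ ¬T)
  [1] T ∨ ¬T
  [2] T

Answer: normal form = T  (in 2 steps)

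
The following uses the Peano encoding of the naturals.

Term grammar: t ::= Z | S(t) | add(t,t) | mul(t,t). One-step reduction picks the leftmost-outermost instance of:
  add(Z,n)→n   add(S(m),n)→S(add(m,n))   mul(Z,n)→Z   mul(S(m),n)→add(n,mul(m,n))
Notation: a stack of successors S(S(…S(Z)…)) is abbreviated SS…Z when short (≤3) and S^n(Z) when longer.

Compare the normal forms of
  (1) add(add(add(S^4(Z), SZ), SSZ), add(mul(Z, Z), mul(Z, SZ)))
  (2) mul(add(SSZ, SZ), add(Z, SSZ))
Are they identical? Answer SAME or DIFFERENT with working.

Answer: DIFFERENT — A ⇓ S^7(Z), B ⇓ S^6(Z)

Working:
Term A:
  start: add(add(add(S^4(Z), SZ), SSZ), add(mul(Z, Z), mul(Z, SZ)))
  step 1: add(add(S(add(SSSZ, SZ)), SSZ), add(mul(Z, Z), mul(Z, SZ)))
  step 2: add(S(add(add(SSSZ, SZ), SSZ)), add(mul(Z, Z), mul(Z, SZ)))
  step 3: S(add(add(add(SSSZ, SZ), SSZ), add(mul(Z, Z), mul(Z, SZ))))
  step 4: S(add(add(S(add(SSZ, SZ)), SSZ), add(mul(Z, Z), mul(Z, SZ))))
  step 5: S(add(S(add(add(SSZ, SZ), SSZ)), add(mul(Z, Z), mul(Z, SZ))))
  step 6: S(S(add(add(add(SSZ, SZ), SSZ), add(mul(Z, Z), mul(Z, SZ)))))
  step 7: S(S(add(add(S(add(SZ, SZ)), SSZ), add(mul(Z, Z), mul(Z, SZ)))))
  step 8: S(S(add(S(add(add(SZ, SZ), SSZ)), add(mul(Z, Z), mul(Z, SZ)))))
  step 9: S(S(S(add(add(add(SZ, SZ), SSZ), add(mul(Z, Z), mul(Z, SZ))))))
  step 10: S(S(S(add(add(S(add(Z, SZ)), SSZ), add(mul(Z, Z), mul(Z, SZ))))))
  step 11: S(S(S(add(S(add(add(Z, SZ), SSZ)), add(mul(Z, Z), mul(Z, SZ))))))
  step 12: S(S(S(S(add(add(add(Z, SZ), SSZ), add(mul(Z, Z), mul(Z, SZ)))))))
  step 13: S(S(S(S(add(add(SZ, SSZ), add(mul(Z, Z), mul(Z, SZ)))))))
  step 14: S(S(S(S(add(S(add(Z, SSZ)), add(mul(Z, Z), mul(Z, SZ)))))))
  step 15: S(S(S(S(S(add(add(Z, SSZ), add(mul(Z, Z), mul(Z, SZ))))))))
  step 16: S(S(S(S(S(add(SSZ, add(mul(Z, Z), mul(Z, SZ))))))))
  step 17: S(S(S(S(S(S(add(SZ, add(mul(Z, Z), mul(Z, SZ)))))))))
  step 18: S(S(S(S(S(S(S(add(Z, add(mul(Z, Z), mul(Z, SZ))))))))))
  step 19: S(S(S(S(S(S(S(add(mul(Z, Z), mul(Z, SZ)))))))))
  step 20: S(S(S(S(S(S(S(add(Z, mul(Z, SZ)))))))))
  step 21: S(S(S(S(S(S(S(mul(Z, SZ))))))))
  step 22: S^7(Z)

Term B:
  start: mul(add(SSZ, SZ), add(Z, SSZ))
  step 1: mul(S(add(SZ, SZ)), add(Z, SSZ))
  step 2: add(add(Z, SSZ), mul(add(SZ, SZ), add(Z, SSZ)))
  step 3: add(SSZ, mul(add(SZ, SZ), add(Z, SSZ)))
  step 4: S(add(SZ, mul(add(SZ, SZ), add(Z, SSZ))))
  step 5: S(S(add(Z, mul(add(SZ, SZ), add(Z, SSZ)))))
  step 6: S(S(mul(add(SZ, SZ), add(Z, SSZ))))
  step 7: S(S(mul(S(add(Z, SZ)), add(Z, SSZ))))
  step 8: S(S(add(add(Z, SSZ), mul(add(Z, SZ), add(Z, SSZ)))))
  step 9: S(S(add(SSZ, mul(add(Z, SZ), add(Z, SSZ)))))
  step 10: S(S(S(add(SZ, mul(add(Z, SZ), add(Z, SSZ))))))
  step 11: S(S(S(S(add(Z, mul(add(Z, SZ), add(Z, SSZ)))))))
  step 12: S(S(S(S(mul(add(Z, SZ), add(Z, SSZ))))))
  step 13: S(S(S(S(mul(SZ, add(Z, SSZ))))))
  step 14: S(S(S(S(add(add(Z, SSZ), mul(Z, add(Z, SSZ)))))))
  step 15: S(S(S(S(add(SSZ, mul(Z, add(Z, SSZ)))))))
  step 16: S(S(S(S(S(add(SZ, mul(Z, add(Z, SSZ))))))))
  step 17: S(S(S(S(S(S(add(Z, mul(Z, add(Z, SSZ)))))))))
  step 18: S(S(S(S(S(S(mul(Z, add(Z, SSZ))))))))
  step 19: S^6(Z)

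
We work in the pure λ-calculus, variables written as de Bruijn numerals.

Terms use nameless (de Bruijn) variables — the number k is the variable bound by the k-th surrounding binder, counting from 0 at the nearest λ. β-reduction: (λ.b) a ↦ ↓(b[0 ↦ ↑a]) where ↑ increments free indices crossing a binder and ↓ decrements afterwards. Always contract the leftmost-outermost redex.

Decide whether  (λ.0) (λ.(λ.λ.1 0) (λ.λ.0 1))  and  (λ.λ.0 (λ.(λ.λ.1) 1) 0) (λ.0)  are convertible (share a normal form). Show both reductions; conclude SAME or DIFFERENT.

Term A:
  start: (λ.0) (λ.(λ.λ.1 0) (λ.λ.0 1))
  →1  λ.(λ.λ.1 0) (λ.λ.0 1)
  →2  λ.λ.(λ.λ.0 1) 0
  →3  λ.λ.λ.0 1

Term B:
  start: (λ.λ.0 (λ.(λ.λ.1) 1) 0) (λ.0)
  →1  λ.0 (λ.(λ.λ.1) 1) 0
  →2  λ.0 (λ.λ.2) 0

Answer: DIFFERENT — A ⇓ λ.λ.λ.0 1, B ⇓ λ.0 (λ.λ.2) 0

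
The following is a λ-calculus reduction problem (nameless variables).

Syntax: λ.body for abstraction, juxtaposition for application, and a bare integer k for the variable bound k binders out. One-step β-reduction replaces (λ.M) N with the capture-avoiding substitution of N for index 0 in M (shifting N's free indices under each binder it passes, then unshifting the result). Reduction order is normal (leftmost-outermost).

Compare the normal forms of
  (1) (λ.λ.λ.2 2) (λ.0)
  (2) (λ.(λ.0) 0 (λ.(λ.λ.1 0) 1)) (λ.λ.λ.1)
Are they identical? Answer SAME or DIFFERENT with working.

Answer: DIFFERENT — A ⇓ λ.λ.λ.0, B ⇓ λ.λ.1

Reduction:
Term A:
  start: (λ.λ.λ.2 2) (λ.0)
  →1  λ.λ.(λ.0) (λ.0)
  →2  λ.λ.λ.0

Term B:
  start: (λ.(λ.0) 0 (λ.(λ.λ.1 0) 1)) (λ.λ.λ.1)
  →1  (λ.0) (λ.λ.λ.1) (λ.(λ.λ.1 0) (λ.λ.λ.1))
  →2  (λ.λ.λ.1) (λ.(λ.λ.1 0) (λ.λ.λ.1))
  →3  λ.λ.1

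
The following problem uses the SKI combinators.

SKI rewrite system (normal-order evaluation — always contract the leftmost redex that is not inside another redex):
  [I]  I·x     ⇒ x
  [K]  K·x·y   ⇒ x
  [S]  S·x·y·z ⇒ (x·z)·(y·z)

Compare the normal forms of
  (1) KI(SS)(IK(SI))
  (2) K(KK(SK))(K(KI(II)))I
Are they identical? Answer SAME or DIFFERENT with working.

Term A:
  start: KI(SS)(IK(SI))
  step 1: I(IK(SI))
  step 2: IK(SI)
  step 3: K(SI)

Term B:
  start: K(KK(SK))(K(KI(II)))I
  step 1: KK(SK)I
  step 2: KI

Answer: DIFFERENT — A ⇓ K(SI), B ⇓ KI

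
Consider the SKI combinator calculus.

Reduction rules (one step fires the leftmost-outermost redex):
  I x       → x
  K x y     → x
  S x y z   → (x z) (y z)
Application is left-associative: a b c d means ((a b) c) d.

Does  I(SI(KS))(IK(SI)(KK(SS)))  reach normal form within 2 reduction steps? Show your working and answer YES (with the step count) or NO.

  start: I(SI(KS))(IK(SI)(KK(SS)))
  →1  SI(KS)(IK(SI)(KK(SS)))
  →2  I(IK(SI)(KK(SS)))(KS(IK(SI)(KK(SS))))

Answer: NO — after 2 steps the term is I(IK(SI)(KK(SS)))(KS(IK(SI)(KK(SS)))), not yet normal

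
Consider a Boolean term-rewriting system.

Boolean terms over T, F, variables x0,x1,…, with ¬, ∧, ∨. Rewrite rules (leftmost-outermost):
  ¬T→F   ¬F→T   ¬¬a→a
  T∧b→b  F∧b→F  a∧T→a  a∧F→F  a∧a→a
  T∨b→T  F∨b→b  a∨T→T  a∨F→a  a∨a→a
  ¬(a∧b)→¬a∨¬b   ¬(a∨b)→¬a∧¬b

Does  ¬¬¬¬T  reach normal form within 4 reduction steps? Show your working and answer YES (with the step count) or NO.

  start: ¬¬¬¬T
  step 1: ¬¬T
  step 2: T

Answer: YES — reaches normal form T in 2 ≤ 4 steps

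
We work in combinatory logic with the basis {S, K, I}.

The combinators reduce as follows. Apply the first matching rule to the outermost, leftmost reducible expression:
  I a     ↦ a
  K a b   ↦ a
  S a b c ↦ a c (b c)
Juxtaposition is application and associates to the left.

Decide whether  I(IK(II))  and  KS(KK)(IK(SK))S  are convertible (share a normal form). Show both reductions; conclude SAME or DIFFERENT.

Answer: DIFFERENT — A ⇓ KI, B ⇓ S(K(SK))S

Reduction:
Term A:
  start: I(IK(II))
  step 1: IK(II)
  step 2: K(II)
  step 3: KI

Term B:
  start: KS(KK)(IK(SK))S
  step 1: S(IK(SK))S
  step 2: S(K(SK))S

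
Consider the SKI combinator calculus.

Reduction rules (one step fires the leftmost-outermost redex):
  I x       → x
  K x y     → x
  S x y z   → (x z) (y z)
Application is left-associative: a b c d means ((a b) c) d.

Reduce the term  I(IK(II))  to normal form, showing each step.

  start: I(IK(II))
  →1  IK(II)
  →2  K(II)
  →3  KI

Answer: normal form = KI  (in 3 steps)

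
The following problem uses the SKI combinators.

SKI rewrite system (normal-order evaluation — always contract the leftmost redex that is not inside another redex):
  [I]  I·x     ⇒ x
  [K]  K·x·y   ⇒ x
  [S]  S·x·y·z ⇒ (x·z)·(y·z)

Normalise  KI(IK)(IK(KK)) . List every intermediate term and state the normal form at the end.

  start: KI(IK)(IK(KK))
  step 1: I(IK(KK))
  step 2: IK(KK)
  step 3: K(KK)

Answer: normal form = K(KK)  (in 3 steps)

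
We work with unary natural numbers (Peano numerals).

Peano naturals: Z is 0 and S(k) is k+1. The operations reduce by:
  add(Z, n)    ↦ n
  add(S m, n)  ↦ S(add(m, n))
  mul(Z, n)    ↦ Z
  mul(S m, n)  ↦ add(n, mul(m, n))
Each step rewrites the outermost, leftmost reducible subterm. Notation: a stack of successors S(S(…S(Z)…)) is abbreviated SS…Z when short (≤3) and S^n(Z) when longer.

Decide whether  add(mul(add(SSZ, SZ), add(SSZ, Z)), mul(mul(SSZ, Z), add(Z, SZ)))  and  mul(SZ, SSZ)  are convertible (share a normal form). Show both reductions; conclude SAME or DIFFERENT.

Term A:
  start: add(mul(add(SSZ, SZ), add(SSZ, Z)), mul(mul(SSZ, Z), add(Z, SZ)))
  step 1: add(mul(S(add(SZ, SZ)), add(SSZ, Z)), mul(mul(SSZ, Z), add(Z, SZ)))
  step 2: add(add(add(SSZ, Z), mul(add(SZ, SZ), add(SSZ, Z))), mul(mul(SSZ, Z), add(Z, SZ)))
  step 3: add(add(S(add(SZ, Z)), mul(add(SZ, SZ), add(SSZ, Z))), mul(mul(SSZ, Z), add(Z, SZ)))
  step 4: add(S(add(add(SZ, Z), mul(add(SZ, SZ), add(SSZ, Z)))), mul(mul(SSZ, Z), add(Z, SZ)))
  step 5: S(add(add(add(SZ, Z), mul(add(SZ, SZ), add(SSZ, Z))), mul(mul(SSZ, Z), add(Z, SZ))))
  step 6: S(add(add(S(add(Z, Z)), mul(add(SZ, SZ), add(SSZ, Z))), mul(mul(SSZ, Z), add(Z, SZ))))
  step 7: S(add(S(add(add(Z, Z), mul(add(SZ, SZ), add(SSZ, Z)))), mul(mul(SSZ, Z), add(Z, SZ))))
  step 8: S(S(add(add(add(Z, Z), mul(add(SZ, SZ), add(SSZ, Z))), mul(mul(SSZ, Z), add(Z, SZ)))))
  step 9: S(S(add(add(Z, mul(add(SZ, SZ), add(SSZ, Z))), mul(mul(SSZ, Z), add(Z, SZ)))))
  step 10: S(S(add(mul(add(SZ, SZ), add(SSZ, Z)), mul(mul(SSZ, Z), add(Z, SZ)))))
  step 11: S(S(add(mul(S(add(Z, SZ)), add(SSZ, Z)), mul(mul(SSZ, Z), add(Z, SZ)))))
  step 12: S(S(add(add(add(SSZ, Z), mul(add(Z, SZ), add(SSZ, Z))), mul(mul(SSZ, Z), add(Z, SZ)))))
  step 13: S(S(add(add(S(add(SZ, Z)), mul(add(Z, SZ), add(SSZ, Z))), mul(mul(SSZ, Z), add(Z, SZ)))))
  step 14: S(S(add(S(add(add(SZ, Z), mul(add(Z, SZ), add(SSZ, Z)))), mul(mul(SSZ, Z), add(Z, SZ)))))
  step 15: S(S(S(add(add(add(SZ, Z), mul(add(Z, SZ), add(SSZ, Z))), mul(mul(SSZ, Z), add(Z, SZ))))))
  step 16: S(S(S(add(add(S(add(Z, Z)), mul(add(Z, SZ), add(SSZ, Z))), mul(mul(SSZ, Z), add(Z, SZ))))))
  step 17: S(S(S(add(S(add(add(Z, Z), mul(add(Z, SZ), add(SSZ, Z)))), mul(mul(SSZ, Z), add(Z, SZ))))))
  step 18: S(S(S(S(add(add(add(Z, Z), mul(add(Z, SZ), add(SSZ, Z))), mul(mul(SSZ, Z), add(Z, SZ)))))))
  step 19: S(S(S(S(add(add(Z, mul(add(Z, SZ), add(SSZ, Z))), mul(mul(SSZ, Z), add(Z, SZ)))))))
  step 20: S(S(S(S(add(mul(add(Z, SZ), add(SSZ, Z)), mul(mul(SSZ, Z), add(Z, SZ)))))))
  step 21: S(S(S(S(add(mul(SZ, add(SSZ, Z)), mul(mul(SSZ, Z), add(Z, SZ)))))))
  step 22: S(S(S(S(add(add(add(SSZ, Z), mul(Z, add(SSZ, Z))), mul(mul(SSZ, Z), add(Z, SZ)))))))
  step 23: S(S(S(S(add(add(S(add(SZ, Z)), mul(Z, add(SSZ, Z))), mul(mul(SSZ, Z), add(Z, SZ)))))))
  step 24: S(S(S(S(add(S(add(add(SZ, Z), mul(Z, add(SSZ, Z)))), mul(mul(SSZ, Z), add(Z, SZ)))))))
  step 25: S(S(S(S(S(add(add(add(SZ, Z), mul(Z, add(SSZ, Z))), mul(mul(SSZ, Z), add(Z, SZ))))))))
  step 26: S(S(S(S(S(add(add(S(add(Z, Z)), mul(Z, add(SSZ, Z))), mul(mul(SSZ, Z), add(Z, SZ))))))))
  step 27: S(S(S(S(S(add(S(add(add(Z, Z), mul(Z, add(SSZ, Z)))), mul(mul(SSZ, Z), add(Z, SZ))))))))
  step 28: S(S(S(S(S(S(add(add(add(Z, Z), mul(Z, add(SSZ, Z))), mul(mul(SSZ, Z), add(Z, SZ)))))))))
  step 29: S(S(S(S(S(S(add(add(Z, mul(Z, add(SSZ, Z))), mul(mul(SSZ, Z), add(Z, SZ)))))))))
  step 30: S(S(S(S(S(S(add(mul(Z, add(SSZ, Z)), mul(mul(SSZ, Z), add(Z, SZ)))))))))
  step 31: S(S(S(S(S(S(add(Z, mul(mul(SSZ, Z), add(Z, SZ)))))))))
  step 32: S(S(S(S(S(S(mul(mul(SSZ, Z), add(Z, SZ))))))))
  step 33: S(S(S(S(S(S(mul(add(Z, mul(SZ, Z)), add(Z, SZ))))))))
  step 34: S(S(S(S(S(S(mul(mul(SZ, Z), add(Z, SZ))))))))
  step 35: S(S(S(S(S(S(mul(add(Z, mul(Z, Z)), add(Z, SZ))))))))
  step 36: S(S(S(S(S(S(mul(mul(Z, Z), add(Z, SZ))))))))
  step 37: S(S(S(S(S(S(mul(Z, add(Z, SZ))))))))
  step 38: S^6(Z)

Term B:
  start: mul(SZ, SSZ)
  step 1: add(SSZ, mul(Z, SSZ))
  step 2: S(add(SZ, mul(Z, SSZ)))
  step 3: S(S(add(Z, mul(Z, SSZ))))
  step 4: S(S(mul(Z, SSZ)))
  step 5: SSZ

Answer: DIFFERENT — A ⇓ S^6(Z), B ⇓ SSZ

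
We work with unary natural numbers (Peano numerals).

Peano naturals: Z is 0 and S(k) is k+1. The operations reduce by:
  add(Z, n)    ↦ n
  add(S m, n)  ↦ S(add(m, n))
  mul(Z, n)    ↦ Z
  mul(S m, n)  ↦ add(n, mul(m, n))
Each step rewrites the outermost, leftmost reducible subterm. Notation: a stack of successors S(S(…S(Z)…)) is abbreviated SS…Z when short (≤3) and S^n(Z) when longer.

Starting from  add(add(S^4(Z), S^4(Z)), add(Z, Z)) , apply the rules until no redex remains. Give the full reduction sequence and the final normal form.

Answer: normal form = S^8(Z)  (in 15 steps)

Derivation:
  start: add(add(S^4(Z), S^4(Z)), add(Z, Z))
  [1] add(S(add(SSSZ, S^4(Z))), add(Z, Z))
  [2] S(add(add(SSSZ, S^4(Z)), add(Z, Z)))
  [3] S(add(S(add(SSZ, S^4(Z))), add(Z, Z)))
  [4] S(S(add(add(SSZ, S^4(Z)), add(Z, Z))))
  [5] S(S(add(S(add(SZ, S^4(Z))), add(Z, Z))))
  [6] S(S(S(add(add(SZ, S^4(Z)), add(Z, Z)))))
  [7] S(S(S(add(S(add(Z, S^4(Z))), add(Z, Z)))))
  [8] S(S(S(S(add(add(Z, S^4(Z)), add(Z, Z))))))
  [9] S(S(S(S(add(S^4(Z), add(Z, Z))))))
  [10] S(S(S(S(S(add(SSSZ, add(Z, Z)))))))
  [11] S(S(S(S(S(S(add(SSZ, add(Z, Z))))))))
  [12] S(S(S(S(S(S(S(add(SZ, add(Z, Z)))))))))
  [13] S(S(S(S(S(S(S(S(add(Z, add(Z, Z))))))))))
  [14] S(S(S(S(S(S(S(S(add(Z, Z)))))))))
  [15] S^8(Z)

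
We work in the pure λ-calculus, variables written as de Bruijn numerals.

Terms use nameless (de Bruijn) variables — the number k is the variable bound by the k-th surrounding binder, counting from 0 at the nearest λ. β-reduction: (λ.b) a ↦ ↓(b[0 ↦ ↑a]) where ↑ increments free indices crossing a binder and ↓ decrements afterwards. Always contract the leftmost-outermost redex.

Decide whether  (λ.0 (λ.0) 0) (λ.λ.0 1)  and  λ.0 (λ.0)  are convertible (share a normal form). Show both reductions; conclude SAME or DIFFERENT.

Term A:
  start: (λ.0 (λ.0) 0) (λ.λ.0 1)
  →1  (λ.λ.0 1) (λ.0) (λ.λ.0 1)
  →2  (λ.0 (λ.0)) (λ.λ.0 1)
  →3  (λ.λ.0 1) (λ.0)
  →4  λ.0 (λ.0)

Term B:
  start: λ.0 (λ.0)

Answer: SAME — A ⇓ λ.0 (λ.0), B ⇓ λ.0 (λ.0)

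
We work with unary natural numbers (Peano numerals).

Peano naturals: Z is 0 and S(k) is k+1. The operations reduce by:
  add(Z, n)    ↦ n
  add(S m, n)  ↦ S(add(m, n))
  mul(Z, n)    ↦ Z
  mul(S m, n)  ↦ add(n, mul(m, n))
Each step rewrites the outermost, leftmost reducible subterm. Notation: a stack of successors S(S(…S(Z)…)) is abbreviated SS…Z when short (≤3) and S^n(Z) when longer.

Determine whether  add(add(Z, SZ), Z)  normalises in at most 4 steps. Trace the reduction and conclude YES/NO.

Answer: YES — reaches normal form SZ in 3 ≤ 4 steps

Reduction:
  start: add(add(Z, SZ), Z)
  step 1: add(SZ, Z)
  step 2: S(add(Z, Z))
  step 3: SZ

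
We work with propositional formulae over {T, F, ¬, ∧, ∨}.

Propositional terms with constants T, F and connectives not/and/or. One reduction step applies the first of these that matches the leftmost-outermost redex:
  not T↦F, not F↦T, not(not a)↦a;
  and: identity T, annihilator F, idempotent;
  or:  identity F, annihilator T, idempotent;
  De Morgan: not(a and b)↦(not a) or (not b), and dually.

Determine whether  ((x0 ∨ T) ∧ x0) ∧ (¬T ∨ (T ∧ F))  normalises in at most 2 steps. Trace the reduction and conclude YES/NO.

  start: ((x0 ∨ T) ∧ x0) ∧ (¬T ∨ (T ∧ F))
  step 1: (T ∧ x0) ∧ (¬T ∨ (T ∧ F))
  step 2: x0 ∧ (¬T ∨ (T ∧ F))

Answer: NO — after 2 steps the term is x0 ∧ (¬T ∨ (T ∧ F)), not yet normal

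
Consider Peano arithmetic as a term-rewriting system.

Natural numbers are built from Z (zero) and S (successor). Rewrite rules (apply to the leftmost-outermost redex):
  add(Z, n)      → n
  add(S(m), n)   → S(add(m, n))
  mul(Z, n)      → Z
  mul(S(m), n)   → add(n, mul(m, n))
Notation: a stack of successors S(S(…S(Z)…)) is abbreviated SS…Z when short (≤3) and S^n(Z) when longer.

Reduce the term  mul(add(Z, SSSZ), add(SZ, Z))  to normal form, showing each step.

  start: mul(add(Z, SSSZ), add(SZ, Z))
  →1  mul(SSSZ, add(SZ, Z))
  →2  add(add(SZ, Z), mul(SSZ, add(SZ, Z)))
  →3  add(S(add(Z, Z)), mul(SSZ, add(SZ, Z)))
  →4  S(add(add(Z, Z), mul(SSZ, add(SZ, Z))))
  →5  S(add(Z, mul(SSZ, add(SZ, Z))))
  →6  S(mul(SSZ, add(SZ, Z)))
  →7  S(add(add(SZ, Z), mul(SZ, add(SZ, Z))))
  →8  S(add(S(add(Z, Z)), mul(SZ, add(SZ, Z))))
  →9  S(S(add(add(Z, Z), mul(SZ, add(SZ, Z)))))
  →10  S(S(add(Z, mul(SZ, add(SZ, Z)))))
  →11  S(S(mul(SZ, add(SZ, Z))))
  →12  S(S(add(add(SZ, Z), mul(Z, add(SZ, Z)))))
  →13  S(S(add(S(add(Z, Z)), mul(Z, add(SZ, Z)))))
  →14  S(S(S(add(add(Z, Z), mul(Z, add(SZ, Z))))))
  →15  S(S(S(add(Z, mul(Z, add(SZ, Z))))))
  →16  S(S(S(mul(Z, add(SZ, Z)))))
  →17  SSSZ

Answer: normal form = SSSZ  (in 17 steps)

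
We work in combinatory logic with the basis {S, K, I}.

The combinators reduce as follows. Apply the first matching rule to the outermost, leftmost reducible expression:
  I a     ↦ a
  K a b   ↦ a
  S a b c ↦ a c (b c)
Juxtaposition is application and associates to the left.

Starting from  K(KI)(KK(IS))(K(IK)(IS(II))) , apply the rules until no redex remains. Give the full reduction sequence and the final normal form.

  start: K(KI)(KK(IS))(K(IK)(IS(II)))
  →1  KI(K(IK)(IS(II)))
  →2  I

Answer: normal form = I  (in 2 steps)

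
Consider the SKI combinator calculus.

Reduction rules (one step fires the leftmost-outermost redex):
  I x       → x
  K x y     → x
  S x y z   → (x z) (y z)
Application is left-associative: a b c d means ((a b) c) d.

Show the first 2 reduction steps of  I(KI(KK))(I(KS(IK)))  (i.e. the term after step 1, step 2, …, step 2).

  start: I(KI(KK))(I(KS(IK)))
  →1  KI(KK)(I(KS(IK)))
  →2  I(I(KS(IK)))

Answer: after 2 steps: I(I(KS(IK)))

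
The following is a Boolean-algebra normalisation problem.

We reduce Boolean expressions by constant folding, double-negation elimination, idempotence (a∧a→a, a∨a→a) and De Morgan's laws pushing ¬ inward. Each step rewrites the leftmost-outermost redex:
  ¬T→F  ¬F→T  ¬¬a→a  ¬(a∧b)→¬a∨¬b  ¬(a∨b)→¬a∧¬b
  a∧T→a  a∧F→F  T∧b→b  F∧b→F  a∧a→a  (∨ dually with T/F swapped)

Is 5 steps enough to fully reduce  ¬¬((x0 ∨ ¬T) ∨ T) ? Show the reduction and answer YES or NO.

  start: ¬¬((x0 ∨ ¬T) ∨ T)
  →1  (x0 ∨ ¬T) ∨ T
  →2  T

Answer: YES — reaches normal form T in 2 ≤ 5 steps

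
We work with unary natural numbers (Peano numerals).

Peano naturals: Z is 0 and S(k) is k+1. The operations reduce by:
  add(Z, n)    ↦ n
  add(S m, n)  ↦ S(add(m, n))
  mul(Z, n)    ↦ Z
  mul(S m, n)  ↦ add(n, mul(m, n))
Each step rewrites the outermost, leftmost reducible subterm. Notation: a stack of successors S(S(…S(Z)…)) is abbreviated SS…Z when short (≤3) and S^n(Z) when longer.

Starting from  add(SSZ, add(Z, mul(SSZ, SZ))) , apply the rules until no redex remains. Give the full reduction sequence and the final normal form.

  start: add(SSZ, add(Z, mul(SSZ, SZ)))
  step 1: S(add(SZ, add(Z, mul(SSZ, SZ))))
  step 2: S(S(add(Z, add(Z, mul(SSZ, SZ)))))
  step 3: S(S(add(Z, mul(SSZ, SZ))))
  step 4: S(S(mul(SSZ, SZ)))
  step 5: S(S(add(SZ, mul(SZ, SZ))))
  step 6: S(S(S(add(Z, mul(SZ, SZ)))))
  step 7: S(S(S(mul(SZ, SZ))))
  step 8: S(S(S(add(SZ, mul(Z, SZ)))))
  step 9: S(S(S(S(add(Z, mul(Z, SZ))))))
  step 10: S(S(S(S(mul(Z, SZ)))))
  step 11: S^4(Z)

Answer: normal form = S^4(Z)  (in 11 steps)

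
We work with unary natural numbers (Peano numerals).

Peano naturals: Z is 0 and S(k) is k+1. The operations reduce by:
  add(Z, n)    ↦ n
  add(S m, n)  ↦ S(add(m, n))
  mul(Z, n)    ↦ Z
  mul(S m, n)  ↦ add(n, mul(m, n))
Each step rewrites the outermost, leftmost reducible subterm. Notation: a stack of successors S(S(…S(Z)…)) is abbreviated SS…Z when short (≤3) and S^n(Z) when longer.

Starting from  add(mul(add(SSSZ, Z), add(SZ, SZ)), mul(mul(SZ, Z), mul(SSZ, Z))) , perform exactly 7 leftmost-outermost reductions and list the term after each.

Answer: after 7 steps: S(add(S(add(Z, mul(add(SSZ, Z), add(SZ, SZ)))), mul(mul(SZ, Z), mul(SSZ, Z))))

Derivation:
  start: add(mul(add(SSSZ, Z), add(SZ, SZ)), mul(mul(SZ, Z), mul(SSZ, Z)))
  step 1: add(mul(S(add(SSZ, Z)), add(SZ, SZ)), mul(mul(SZ, Z), mul(SSZ, Z)))
  step 2: add(add(add(SZ, SZ), mul(add(SSZ, Z), add(SZ, SZ))), mul(mul(SZ, Z), mul(SSZ, Z)))
  step 3: add(add(S(add(Z, SZ)), mul(add(SSZ, Z), add(SZ, SZ))), mul(mul(SZ, Z), mul(SSZ, Z)))
  step 4: add(S(add(add(Z, SZ), mul(add(SSZ, Z), add(SZ, SZ)))), mul(mul(SZ, Z), mul(SSZ, Z)))
  step 5: S(add(add(add(Z, SZ), mul(add(SSZ, Z), add(SZ, SZ))), mul(mul(SZ, Z), mul(SSZ, Z))))
  step 6: S(add(add(SZ, mul(add(SSZ, Z), add(SZ, SZ))), mul(mul(SZ, Z), mul(SSZ, Z))))
  step 7: S(add(S(add(Z, mul(add(SSZ, Z), add(SZ, SZ)))), mul(mul(SZ, Z), mul(SSZ, Z))))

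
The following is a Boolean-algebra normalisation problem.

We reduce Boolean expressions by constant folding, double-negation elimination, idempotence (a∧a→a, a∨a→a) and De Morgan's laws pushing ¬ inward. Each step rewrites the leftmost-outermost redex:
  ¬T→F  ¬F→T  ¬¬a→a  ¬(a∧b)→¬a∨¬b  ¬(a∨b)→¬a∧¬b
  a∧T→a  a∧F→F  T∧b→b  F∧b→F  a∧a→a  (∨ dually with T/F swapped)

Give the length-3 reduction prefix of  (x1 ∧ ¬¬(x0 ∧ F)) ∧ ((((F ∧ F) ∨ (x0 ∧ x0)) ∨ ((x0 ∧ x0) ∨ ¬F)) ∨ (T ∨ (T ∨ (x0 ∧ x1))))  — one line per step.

Answer: after 3 steps: F ∧ ((((F ∧ F) ∨ (x0 ∧ x0)) ∨ ((x0 ∧ x0) ∨ ¬F)) ∨ (T ∨ (T ∨ (x0 ∧ x1))))

Reduction:
  start: (x1 ∧ ¬¬(x0 ∧ F)) ∧ ((((F ∧ F) ∨ (x0 ∧ x0)) ∨ ((x0 ∧ x0) ∨ ¬F)) ∨ (T ∨ (T ∨ (x0 ∧ x1))))
  →1  (x1 ∧ (x0 ∧ F)) ∧ ((((F ∧ F) ∨ (x0 ∧ x0)) ∨ ((x0 ∧ x0) ∨ ¬F)) ∨ (T ∨ (T ∨ (x0 ∧ x1))))
  →2  (x1 ∧ F) ∧ ((((F ∧ F) ∨ (x0 ∧ x0)) ∨ ((x0 ∧ x0) ∨ ¬F)) ∨ (T ∨ (T ∨ (x0 ∧ x1))))
  →3  F ∧ ((((F ∧ F) ∨ (x0 ∧ x0)) ∨ ((x0 ∧ x0) ∨ ¬F)) ∨ (T ∨ (T ∨ (x0 ∧ x1))))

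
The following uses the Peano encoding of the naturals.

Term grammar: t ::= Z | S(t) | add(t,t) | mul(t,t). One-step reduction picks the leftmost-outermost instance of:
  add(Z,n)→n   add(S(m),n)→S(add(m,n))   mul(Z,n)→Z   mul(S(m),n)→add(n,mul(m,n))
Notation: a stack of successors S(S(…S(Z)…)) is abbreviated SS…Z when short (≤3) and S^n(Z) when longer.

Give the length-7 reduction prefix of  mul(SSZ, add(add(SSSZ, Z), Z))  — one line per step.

Answer: after 7 steps: S(S(add(add(add(SZ, Z), Z), mul(SZ, add(add(SSSZ, Z), Z)))))

Reduction:
  start: mul(SSZ, add(add(SSSZ, Z), Z))
  →1  add(add(add(SSSZ, Z), Z), mul(SZ, add(add(SSSZ, Z), Z)))
  →2  add(add(S(add(SSZ, Z)), Z), mul(SZ, add(add(SSSZ, Z), Z)))
  →3  add(S(add(add(SSZ, Z), Z)), mul(SZ, add(add(SSSZ, Z), Z)))
  →4  S(add(add(add(SSZ, Z), Z), mul(SZ, add(add(SSSZ, Z), Z))))
  →5  S(add(add(S(add(SZ, Z)), Z), mul(SZ, add(add(SSSZ, Z), Z))))
  →6  S(add(S(add(add(SZ, Z), Z)), mul(SZ, add(add(SSSZ, Z), Z))))
  →7  S(S(add(add(add(SZ, Z), Z), mul(SZ, add(add(SSSZ, Z), Z)))))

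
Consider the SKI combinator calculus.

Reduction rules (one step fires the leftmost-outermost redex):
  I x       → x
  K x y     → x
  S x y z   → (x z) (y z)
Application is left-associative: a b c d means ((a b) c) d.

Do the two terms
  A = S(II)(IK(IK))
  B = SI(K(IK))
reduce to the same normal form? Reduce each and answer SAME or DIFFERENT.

Answer: SAME — A ⇓ SI(KK), B ⇓ SI(KK)

Working:
Term A:
  start: S(II)(IK(IK))
  step 1: SI(IK(IK))
  step 2: SI(K(IK))
  step 3: SI(KK)

Term B:
  start: SI(K(IK))
  step 1: SI(KK)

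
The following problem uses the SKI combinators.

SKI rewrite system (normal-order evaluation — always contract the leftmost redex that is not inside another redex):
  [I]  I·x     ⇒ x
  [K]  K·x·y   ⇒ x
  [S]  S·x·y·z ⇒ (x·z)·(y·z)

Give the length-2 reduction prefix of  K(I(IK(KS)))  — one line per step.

Answer: after 2 steps: K(K(KS))

Derivation:
  start: K(I(IK(KS)))
  step 1: K(IK(KS))
  step 2: K(K(KS))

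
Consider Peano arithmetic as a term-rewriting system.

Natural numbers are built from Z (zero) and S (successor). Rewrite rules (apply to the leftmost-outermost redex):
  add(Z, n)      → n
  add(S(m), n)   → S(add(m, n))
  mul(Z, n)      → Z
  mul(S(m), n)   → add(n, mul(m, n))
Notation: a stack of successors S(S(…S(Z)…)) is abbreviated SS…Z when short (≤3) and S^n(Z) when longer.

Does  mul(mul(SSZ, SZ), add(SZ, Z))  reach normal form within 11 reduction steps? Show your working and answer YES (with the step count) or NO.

  start: mul(mul(SSZ, SZ), add(SZ, Z))
  [1] mul(add(SZ, mul(SZ, SZ)), add(SZ, Z))
  [2] mul(S(add(Z, mul(SZ, SZ))), add(SZ, Z))
  [3] add(add(SZ, Z), mul(add(Z, mul(SZ, SZ)), add(SZ, Z)))
  [4] add(S(add(Z, Z)), mul(add(Z, mul(SZ, SZ)), add(SZ, Z)))
  [5] S(add(add(Z, Z), mul(add(Z, mul(SZ, SZ)), add(SZ, Z))))
  [6] S(add(Z, mul(add(Z, mul(SZ, SZ)), add(SZ, Z))))
  [7] S(mul(add(Z, mul(SZ, SZ)), add(SZ, Z)))
  [8] S(mul(mul(SZ, SZ), add(SZ, Z)))
  [9] S(mul(add(SZ, mul(Z, SZ)), add(SZ, Z)))
  [10] S(mul(S(add(Z, mul(Z, SZ))), add(SZ, Z)))
  [11] S(add(add(SZ, Z), mul(add(Z, mul(Z, SZ)), add(SZ, Z))))

Answer: NO — after 11 steps the term is S(add(add(SZ, Z), mul(add(Z, mul(Z, SZ)), add(SZ, Z)))), not yet normal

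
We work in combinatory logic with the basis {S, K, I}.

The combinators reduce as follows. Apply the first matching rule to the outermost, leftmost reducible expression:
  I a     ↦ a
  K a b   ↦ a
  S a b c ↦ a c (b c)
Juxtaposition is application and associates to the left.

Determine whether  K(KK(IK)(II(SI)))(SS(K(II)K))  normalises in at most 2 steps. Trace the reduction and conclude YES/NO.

  start: K(KK(IK)(II(SI)))(SS(K(II)K))
  →1  KK(IK)(II(SI))
  →2  K(II(SI))

Answer: NO — after 2 steps the term is K(II(SI)), not yet normal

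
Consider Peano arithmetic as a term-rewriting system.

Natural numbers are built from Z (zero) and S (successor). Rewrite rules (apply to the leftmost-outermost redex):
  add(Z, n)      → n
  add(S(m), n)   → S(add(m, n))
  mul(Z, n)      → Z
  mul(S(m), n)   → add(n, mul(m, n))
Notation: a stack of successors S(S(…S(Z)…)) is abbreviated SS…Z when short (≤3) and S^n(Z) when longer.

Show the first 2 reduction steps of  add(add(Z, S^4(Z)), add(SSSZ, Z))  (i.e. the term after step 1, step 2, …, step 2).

Answer: after 2 steps: S(add(SSSZ, add(SSSZ, Z)))

Working:
  start: add(add(Z, S^4(Z)), add(SSSZ, Z))
  step 1: add(S^4(Z), add(SSSZ, Z))
  step 2: S(add(SSSZ, add(SSSZ, Z)))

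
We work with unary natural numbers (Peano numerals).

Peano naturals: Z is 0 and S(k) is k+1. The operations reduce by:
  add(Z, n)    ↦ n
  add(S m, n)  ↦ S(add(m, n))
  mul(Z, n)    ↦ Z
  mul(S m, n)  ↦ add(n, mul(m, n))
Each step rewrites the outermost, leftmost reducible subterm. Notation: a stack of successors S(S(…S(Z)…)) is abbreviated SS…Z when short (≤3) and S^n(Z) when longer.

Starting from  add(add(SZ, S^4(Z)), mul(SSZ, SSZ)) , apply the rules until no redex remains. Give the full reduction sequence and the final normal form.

Answer: normal form = S^9(Z)  (in 17 steps)

Derivation:
  start: add(add(SZ, S^4(Z)), mul(SSZ, SSZ))
  →1  add(S(add(Z, S^4(Z))), mul(SSZ, SSZ))
  →2  S(add(add(Z, S^4(Z)), mul(SSZ, SSZ)))
  →3  S(add(S^4(Z), mul(SSZ, SSZ)))
  →4  S(S(add(SSSZ, mul(SSZ, SSZ))))
  →5  S(S(S(add(SSZ, mul(SSZ, SSZ)))))
  →6  S(S(S(S(add(SZ, mul(SSZ, SSZ))))))
  →7  S(S(S(S(S(add(Z, mul(SSZ, SSZ)))))))
  →8  S(S(S(S(S(mul(SSZ, SSZ))))))
  →9  S(S(S(S(S(add(SSZ, mul(SZ, SSZ)))))))
  →10  S(S(S(S(S(S(add(SZ, mul(SZ, SSZ))))))))
  →11  S(S(S(S(S(S(S(add(Z, mul(SZ, SSZ)))))))))
  →12  S(S(S(S(S(S(S(mul(SZ, SSZ))))))))
  →13  S(S(S(S(S(S(S(add(SSZ, mul(Z, SSZ)))))))))
  →14  S(S(S(S(S(S(S(S(add(SZ, mul(Z, SSZ))))))))))
  →15  S(S(S(S(S(S(S(S(S(add(Z, mul(Z, SSZ)))))))))))
  →16  S(S(S(S(S(S(S(S(S(mul(Z, SSZ))))))))))
  →17  S^9(Z)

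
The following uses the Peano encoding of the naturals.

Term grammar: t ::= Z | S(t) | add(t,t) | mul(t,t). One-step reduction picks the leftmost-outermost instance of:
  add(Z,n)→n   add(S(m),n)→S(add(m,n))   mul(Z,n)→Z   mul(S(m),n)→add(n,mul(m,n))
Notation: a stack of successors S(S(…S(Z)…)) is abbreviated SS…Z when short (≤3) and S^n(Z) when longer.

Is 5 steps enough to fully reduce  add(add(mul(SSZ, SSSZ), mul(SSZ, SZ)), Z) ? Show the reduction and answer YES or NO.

Answer: NO — after 5 steps the term is S(add(add(S(add(SZ, mul(SZ, SSSZ))), mul(SSZ, SZ)), Z)), not yet normal

Derivation:
  start: add(add(mul(SSZ, SSSZ), mul(SSZ, SZ)), Z)
  →1  add(add(add(SSSZ, mul(SZ, SSSZ)), mul(SSZ, SZ)), Z)
  →2  add(add(S(add(SSZ, mul(SZ, SSSZ))), mul(SSZ, SZ)), Z)
  →3  add(S(add(add(SSZ, mul(SZ, SSSZ)), mul(SSZ, SZ))), Z)
  →4  S(add(add(add(SSZ, mul(SZ, SSSZ)), mul(SSZ, SZ)), Z))
  →5  S(add(add(S(add(SZ, mul(SZ, SSSZ))), mul(SSZ, SZ)), Z))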